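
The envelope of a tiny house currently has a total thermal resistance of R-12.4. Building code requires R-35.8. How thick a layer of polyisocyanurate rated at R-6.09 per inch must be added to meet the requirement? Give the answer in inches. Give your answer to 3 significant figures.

ΔR = 35.8 − 12.4 = 23.4 ft²·°F·h/BTU
L = ΔR / (R/in) = 23.4/6.09 = 3.842 in

3.84 in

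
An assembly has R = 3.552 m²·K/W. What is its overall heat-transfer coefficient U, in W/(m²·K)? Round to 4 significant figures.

U = 1/R = 1/3.552 = 0.28153

0.2815 W/(m²·K)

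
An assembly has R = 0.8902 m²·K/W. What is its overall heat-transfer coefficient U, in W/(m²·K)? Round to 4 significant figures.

1.123 W/(m²·K)

U = 1/R = 1/0.8902 = 1.1233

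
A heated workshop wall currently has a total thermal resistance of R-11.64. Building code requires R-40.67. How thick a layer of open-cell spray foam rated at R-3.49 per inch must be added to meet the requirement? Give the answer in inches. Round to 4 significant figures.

ΔR = 40.67 − 11.64 = 29.03 ft²·°F·h/BTU
L = ΔR / (R/in) = 29.03/3.49 = 8.3181 in

8.318 in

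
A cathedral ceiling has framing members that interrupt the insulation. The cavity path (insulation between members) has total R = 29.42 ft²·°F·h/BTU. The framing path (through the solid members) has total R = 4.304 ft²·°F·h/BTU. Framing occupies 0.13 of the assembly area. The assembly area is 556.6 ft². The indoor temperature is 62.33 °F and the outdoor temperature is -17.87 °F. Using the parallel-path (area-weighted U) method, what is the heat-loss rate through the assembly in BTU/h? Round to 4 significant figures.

U_eff = 0.87/29.42 + 0.13/4.304 = 0.029572 + 0.030204 = 0.059776
R_eff = 1/U_eff = 16.729 ft²·°F·h/BTU
Q = 556.6 × (62.33 − (-17.87)) / 16.729 = 2668.4 BTU/h

2668 BTU/h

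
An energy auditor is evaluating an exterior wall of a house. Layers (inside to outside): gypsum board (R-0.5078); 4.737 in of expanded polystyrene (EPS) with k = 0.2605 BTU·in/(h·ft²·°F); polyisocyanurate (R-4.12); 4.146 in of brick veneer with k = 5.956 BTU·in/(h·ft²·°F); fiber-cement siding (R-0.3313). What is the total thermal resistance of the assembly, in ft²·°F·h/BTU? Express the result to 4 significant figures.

23.84 ft²·°F·h/BTU

4.737/0.2605 = 18.184
4.146/5.956 = 0.6961
R_total = 0.5078 + 18.184 + 4.12 + 0.6961 + 0.3313 = 23.839 ft²·°F·h/BTU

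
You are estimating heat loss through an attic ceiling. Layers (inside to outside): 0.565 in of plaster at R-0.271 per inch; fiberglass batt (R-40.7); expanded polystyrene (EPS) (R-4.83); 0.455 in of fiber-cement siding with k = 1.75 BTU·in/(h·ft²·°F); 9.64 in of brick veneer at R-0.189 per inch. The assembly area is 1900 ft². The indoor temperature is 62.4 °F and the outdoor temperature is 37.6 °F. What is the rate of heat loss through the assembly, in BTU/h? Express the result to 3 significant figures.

0.565 × 0.271 = 0.1531
0.455/1.75 = 0.26
9.64 × 0.189 = 1.822
R_total = 0.1531 + 40.7 + 4.83 + 0.26 + 1.822 = 47.77 ft²·°F·h/BTU
Q = A·ΔT/R = 1900 × (62.4 − 37.6) / 47.77 = 986.5 BTU/h

986 BTU/h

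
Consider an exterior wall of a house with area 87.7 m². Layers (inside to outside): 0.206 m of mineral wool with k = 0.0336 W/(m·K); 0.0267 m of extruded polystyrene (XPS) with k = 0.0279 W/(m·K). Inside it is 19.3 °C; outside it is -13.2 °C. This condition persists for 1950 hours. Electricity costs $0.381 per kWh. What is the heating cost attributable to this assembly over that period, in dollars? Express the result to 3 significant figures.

299 dollars

0.206/0.0336 = 6.131
0.0267/0.0279 = 0.957
R_total = 6.131 + 0.957 = 7.088 m²·K/W
Q = 87.7 × (19.3 − (-13.2)) / 7.088 = 402.1 W
E = 402.1 W × 1950 h / 1000 = 784.1 kWh
Cost = 784.1 × 0.381 = $298.8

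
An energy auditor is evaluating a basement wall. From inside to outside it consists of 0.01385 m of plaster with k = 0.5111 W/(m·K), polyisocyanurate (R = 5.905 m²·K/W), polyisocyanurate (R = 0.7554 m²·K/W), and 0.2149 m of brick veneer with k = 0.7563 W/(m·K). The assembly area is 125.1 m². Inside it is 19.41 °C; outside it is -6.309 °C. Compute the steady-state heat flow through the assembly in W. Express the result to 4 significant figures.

0.01385/0.5111 = 0.027098
0.2149/0.7563 = 0.28415
R_total = 0.027098 + 5.905 + 0.7554 + 0.28415 = 6.9716 m²·K/W
Q = A·ΔT/R = 125.1 × (19.41 − (-6.309)) / 6.9716 = 461.5 W

461.5 W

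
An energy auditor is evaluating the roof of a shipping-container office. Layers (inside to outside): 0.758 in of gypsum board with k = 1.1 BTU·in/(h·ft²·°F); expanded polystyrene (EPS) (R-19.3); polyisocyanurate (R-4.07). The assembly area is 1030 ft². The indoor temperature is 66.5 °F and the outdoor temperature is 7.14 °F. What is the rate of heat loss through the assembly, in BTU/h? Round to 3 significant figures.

2540 BTU/h

0.758/1.1 = 0.6891
R_total = 0.6891 + 19.3 + 4.07 = 24.06 ft²·°F·h/BTU
Q = A·ΔT/R = 1030 × (66.5 − 7.14) / 24.06 = 2541 BTU/h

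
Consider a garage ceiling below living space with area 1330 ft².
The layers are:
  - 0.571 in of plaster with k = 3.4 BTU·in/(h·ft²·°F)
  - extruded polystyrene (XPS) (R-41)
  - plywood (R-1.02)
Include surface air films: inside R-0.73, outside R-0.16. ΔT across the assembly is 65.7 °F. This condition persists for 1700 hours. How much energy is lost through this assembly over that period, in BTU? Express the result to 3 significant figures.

0.571/3.4 = 0.1679
R_total = 0.73 + 0.1679 + 41 + 1.02 + 0.16 = 43.08 ft²·°F·h/BTU
Q = 1330 × 65.7 / 43.08 = 2028 BTU/h
E = 2028 × 1700 = 3448000 BTU

3450000 BTU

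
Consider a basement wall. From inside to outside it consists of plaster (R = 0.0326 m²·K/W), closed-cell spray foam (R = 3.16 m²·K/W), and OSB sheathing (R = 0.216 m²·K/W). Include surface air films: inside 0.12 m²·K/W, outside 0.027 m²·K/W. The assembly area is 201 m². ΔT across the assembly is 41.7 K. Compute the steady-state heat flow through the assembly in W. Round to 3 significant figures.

2360 W

R_total = 0.12 + 0.0326 + 3.16 + 0.216 + 0.027 = 3.556 m²·K/W
Q = A·ΔT/R = 201 × 41.7 / 3.556 = 2357 W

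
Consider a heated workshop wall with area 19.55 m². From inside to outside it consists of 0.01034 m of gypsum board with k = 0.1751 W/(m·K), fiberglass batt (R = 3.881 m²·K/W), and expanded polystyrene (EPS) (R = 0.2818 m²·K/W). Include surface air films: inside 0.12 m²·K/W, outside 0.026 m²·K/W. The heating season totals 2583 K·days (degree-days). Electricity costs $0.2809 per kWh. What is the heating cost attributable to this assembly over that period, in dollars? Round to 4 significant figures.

0.01034/0.1751 = 0.059052
R_total = 0.12 + 0.059052 + 3.881 + 0.2818 + 0.026 = 4.3679 m²·K/W
E = A × HDD × 24 / R / 1000 = 19.55 × 2583 × 24 / 4.3679 / 1000 = 277.47 kWh
Cost = 277.47 × 0.2809 = $77.941

77.94 dollars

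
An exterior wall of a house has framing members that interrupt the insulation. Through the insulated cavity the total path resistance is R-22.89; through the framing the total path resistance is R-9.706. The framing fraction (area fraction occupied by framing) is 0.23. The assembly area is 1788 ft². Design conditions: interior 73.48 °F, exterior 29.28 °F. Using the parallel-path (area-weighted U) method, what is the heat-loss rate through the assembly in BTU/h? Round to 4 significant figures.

U_eff = 0.77/22.89 + 0.23/9.706 = 0.033639 + 0.023697 = 0.057336
R_eff = 1/U_eff = 17.441 ft²·°F·h/BTU
Q = 1788 × (73.48 − 29.28) / 17.441 = 4531.2 BTU/h

4531 BTU/h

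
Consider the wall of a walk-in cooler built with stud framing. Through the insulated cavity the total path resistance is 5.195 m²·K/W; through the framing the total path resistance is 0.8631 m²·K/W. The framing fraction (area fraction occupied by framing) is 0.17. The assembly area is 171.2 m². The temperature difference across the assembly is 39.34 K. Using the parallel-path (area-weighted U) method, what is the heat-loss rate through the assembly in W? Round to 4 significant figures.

U_eff = 0.83/5.195 + 0.17/0.8631 = 0.15977 + 0.19696 = 0.35673
R_eff = 1/U_eff = 2.8032 m²·K/W
Q = 171.2 × 39.34 / 2.8032 = 2402.6 W

2403 W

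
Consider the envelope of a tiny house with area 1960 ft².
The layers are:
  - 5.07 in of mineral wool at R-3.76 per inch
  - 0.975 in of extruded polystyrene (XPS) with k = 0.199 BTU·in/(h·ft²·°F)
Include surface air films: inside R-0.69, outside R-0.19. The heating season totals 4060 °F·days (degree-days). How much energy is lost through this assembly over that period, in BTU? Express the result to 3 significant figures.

5.07 × 3.76 = 19.06
0.975/0.199 = 4.899
R_total = 0.69 + 19.06 + 4.899 + 0.19 = 24.84 ft²·°F·h/BTU
E = A × HDD × 24 / R = 1960 × 4060 × 24 / 24.84 = 7688000 BTU

7690000 BTU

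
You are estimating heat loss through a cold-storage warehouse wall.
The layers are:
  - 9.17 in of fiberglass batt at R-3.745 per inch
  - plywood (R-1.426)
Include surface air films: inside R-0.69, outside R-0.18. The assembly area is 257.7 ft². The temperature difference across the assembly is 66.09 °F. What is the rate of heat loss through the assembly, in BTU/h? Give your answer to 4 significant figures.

464.9 BTU/h

9.17 × 3.745 = 34.342
R_total = 0.69 + 34.342 + 1.426 + 0.18 = 36.638 ft²·°F·h/BTU
Q = A·ΔT/R = 257.7 × 66.09 / 36.638 = 464.86 BTU/h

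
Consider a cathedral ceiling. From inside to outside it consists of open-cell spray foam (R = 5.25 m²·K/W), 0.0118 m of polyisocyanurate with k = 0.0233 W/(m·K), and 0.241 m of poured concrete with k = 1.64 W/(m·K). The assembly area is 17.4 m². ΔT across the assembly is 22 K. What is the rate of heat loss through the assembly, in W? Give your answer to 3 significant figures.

64.8 W

0.0118/0.0233 = 0.5064
0.241/1.64 = 0.147
R_total = 5.25 + 0.5064 + 0.147 = 5.903 m²·K/W
Q = A·ΔT/R = 17.4 × 22 / 5.903 = 64.84 W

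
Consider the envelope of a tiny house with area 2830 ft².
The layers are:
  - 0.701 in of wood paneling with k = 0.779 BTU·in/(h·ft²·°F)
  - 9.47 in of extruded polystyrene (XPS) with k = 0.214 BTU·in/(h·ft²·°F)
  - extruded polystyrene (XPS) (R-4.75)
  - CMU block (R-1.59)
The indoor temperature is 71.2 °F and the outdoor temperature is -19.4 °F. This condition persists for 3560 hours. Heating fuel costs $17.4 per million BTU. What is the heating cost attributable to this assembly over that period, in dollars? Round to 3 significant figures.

0.701/0.779 = 0.8999
9.47/0.214 = 44.25
R_total = 0.8999 + 44.25 + 4.75 + 1.59 = 51.49 ft²·°F·h/BTU
Q = 2830 × (71.2 − (-19.4)) / 51.49 = 4979 BTU/h
E = 4979 × 3560 = 17730000 BTU
Cost = 17730000/10⁶ × 17.4 = $308.4

308 dollars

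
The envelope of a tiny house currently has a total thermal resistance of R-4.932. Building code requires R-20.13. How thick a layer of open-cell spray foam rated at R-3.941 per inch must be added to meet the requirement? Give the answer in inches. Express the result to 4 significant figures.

3.856 in

ΔR = 20.13 − 4.932 = 15.198 ft²·°F·h/BTU
L = ΔR / (R/in) = 15.198/3.941 = 3.8564 in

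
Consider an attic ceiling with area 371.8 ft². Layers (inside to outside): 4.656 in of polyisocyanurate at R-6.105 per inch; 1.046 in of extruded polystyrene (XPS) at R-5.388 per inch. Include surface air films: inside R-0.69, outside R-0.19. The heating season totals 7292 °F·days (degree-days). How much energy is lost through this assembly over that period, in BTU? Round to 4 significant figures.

1862000 BTU

4.656 × 6.105 = 28.425
1.046 × 5.388 = 5.6358
R_total = 0.69 + 28.425 + 5.6358 + 0.19 = 34.941 ft²·°F·h/BTU
E = A × HDD × 24 / R = 371.8 × 7292 × 24 / 34.941 = 1862200 BTU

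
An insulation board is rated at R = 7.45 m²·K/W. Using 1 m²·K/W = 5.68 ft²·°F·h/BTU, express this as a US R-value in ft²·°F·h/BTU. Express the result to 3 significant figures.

42.3 ft²·°F·h/BTU

R_US = 7.45 × 5.68 = 42.32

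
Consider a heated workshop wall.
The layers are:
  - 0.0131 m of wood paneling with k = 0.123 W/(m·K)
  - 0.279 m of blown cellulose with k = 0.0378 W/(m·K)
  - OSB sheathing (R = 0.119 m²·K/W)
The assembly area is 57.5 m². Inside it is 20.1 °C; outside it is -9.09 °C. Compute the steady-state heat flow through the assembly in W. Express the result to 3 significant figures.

221 W

0.0131/0.123 = 0.1065
0.279/0.0378 = 7.381
R_total = 0.1065 + 7.381 + 0.119 = 7.606 m²·K/W
Q = A·ΔT/R = 57.5 × (20.1 − (-9.09)) / 7.606 = 220.7 W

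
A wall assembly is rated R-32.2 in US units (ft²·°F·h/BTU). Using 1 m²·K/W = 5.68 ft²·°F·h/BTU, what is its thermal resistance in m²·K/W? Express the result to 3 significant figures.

R_SI = 32.2/5.68 = 5.669

5.67 m²·K/W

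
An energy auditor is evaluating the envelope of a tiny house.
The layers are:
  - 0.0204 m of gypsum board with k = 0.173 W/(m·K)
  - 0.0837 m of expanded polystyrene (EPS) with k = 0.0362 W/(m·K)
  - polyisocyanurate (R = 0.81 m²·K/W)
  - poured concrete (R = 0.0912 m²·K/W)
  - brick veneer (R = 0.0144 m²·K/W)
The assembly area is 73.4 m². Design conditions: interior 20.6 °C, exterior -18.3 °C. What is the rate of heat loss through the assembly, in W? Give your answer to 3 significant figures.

853 W

0.0204/0.173 = 0.1179
0.0837/0.0362 = 2.312
R_total = 0.1179 + 2.312 + 0.81 + 0.0912 + 0.0144 = 3.346 m²·K/W
Q = A·ΔT/R = 73.4 × (20.6 − (-18.3)) / 3.346 = 853.4 W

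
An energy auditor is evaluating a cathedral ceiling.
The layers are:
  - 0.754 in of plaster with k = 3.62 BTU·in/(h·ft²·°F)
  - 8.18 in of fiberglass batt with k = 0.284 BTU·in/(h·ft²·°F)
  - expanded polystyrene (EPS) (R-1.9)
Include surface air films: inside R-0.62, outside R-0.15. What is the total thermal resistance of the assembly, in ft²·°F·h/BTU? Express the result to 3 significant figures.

0.754/3.62 = 0.2083
8.18/0.284 = 28.8
R_total = 0.62 + 0.2083 + 28.8 + 1.9 + 0.15 = 31.68 ft²·°F·h/BTU

31.7 ft²·°F·h/BTU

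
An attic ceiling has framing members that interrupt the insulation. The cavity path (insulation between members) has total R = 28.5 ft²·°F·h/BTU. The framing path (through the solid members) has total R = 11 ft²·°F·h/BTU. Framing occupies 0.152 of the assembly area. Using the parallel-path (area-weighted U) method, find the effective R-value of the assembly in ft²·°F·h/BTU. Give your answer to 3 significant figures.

23.0 ft²·°F·h/BTU

U_eff = 0.848/28.5 + 0.152/11 = 0.02975 + 0.01382 = 0.04357
R_eff = 1/U_eff = 22.95 ft²·°F·h/BTU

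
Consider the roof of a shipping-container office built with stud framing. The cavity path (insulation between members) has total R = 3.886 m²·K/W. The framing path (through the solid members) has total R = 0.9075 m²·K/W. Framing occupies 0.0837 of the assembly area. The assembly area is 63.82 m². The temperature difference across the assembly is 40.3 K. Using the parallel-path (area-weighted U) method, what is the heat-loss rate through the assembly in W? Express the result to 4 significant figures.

843.7 W

U_eff = 0.9163/3.886 + 0.0837/0.9075 = 0.2358 + 0.092231 = 0.32803
R_eff = 1/U_eff = 3.0485 m²·K/W
Q = 63.82 × 40.3 / 3.0485 = 843.67 W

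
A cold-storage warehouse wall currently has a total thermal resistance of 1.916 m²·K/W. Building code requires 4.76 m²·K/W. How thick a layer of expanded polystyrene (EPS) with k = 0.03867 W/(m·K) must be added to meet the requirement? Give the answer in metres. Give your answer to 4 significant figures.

0.1100 m

ΔR = 4.76 − 1.916 = 2.844 m²·K/W
L = ΔR × k = 2.844 × 0.03867 = 0.10998 m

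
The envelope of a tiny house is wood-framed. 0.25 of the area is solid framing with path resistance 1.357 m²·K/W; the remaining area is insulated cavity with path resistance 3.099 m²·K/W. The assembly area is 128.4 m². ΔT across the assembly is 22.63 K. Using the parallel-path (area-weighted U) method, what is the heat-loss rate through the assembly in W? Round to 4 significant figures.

1239 W

U_eff = 0.75/3.099 + 0.25/1.357 = 0.24201 + 0.18423 = 0.42624
R_eff = 1/U_eff = 2.3461 m²·K/W
Q = 128.4 × 22.63 / 2.3461 = 1238.5 W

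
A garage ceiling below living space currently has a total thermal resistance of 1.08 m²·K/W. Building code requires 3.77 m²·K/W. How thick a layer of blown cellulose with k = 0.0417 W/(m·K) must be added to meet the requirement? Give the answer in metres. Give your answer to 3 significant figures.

0.112 m

ΔR = 3.77 − 1.08 = 2.69 m²·K/W
L = ΔR × k = 2.69 × 0.0417 = 0.1122 m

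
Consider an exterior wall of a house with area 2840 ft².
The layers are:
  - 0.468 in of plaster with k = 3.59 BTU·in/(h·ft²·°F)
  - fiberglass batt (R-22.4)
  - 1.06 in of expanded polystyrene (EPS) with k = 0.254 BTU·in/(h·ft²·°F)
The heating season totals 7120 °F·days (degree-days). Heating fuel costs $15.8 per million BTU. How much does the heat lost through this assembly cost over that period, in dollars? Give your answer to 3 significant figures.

287 dollars

0.468/3.59 = 0.1304
1.06/0.254 = 4.173
R_total = 0.1304 + 22.4 + 4.173 = 26.7 ft²·°F·h/BTU
E = A × HDD × 24 / R = 2840 × 7120 × 24 / 26.7 = 18170000 BTU
Cost = 18170000/10⁶ × 15.8 = $287.1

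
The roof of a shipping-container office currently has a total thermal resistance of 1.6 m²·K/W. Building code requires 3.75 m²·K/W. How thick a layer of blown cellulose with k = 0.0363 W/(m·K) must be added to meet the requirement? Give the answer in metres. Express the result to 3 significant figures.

0.0780 m

ΔR = 3.75 − 1.6 = 2.15 m²·K/W
L = ΔR × k = 2.15 × 0.0363 = 0.07804 m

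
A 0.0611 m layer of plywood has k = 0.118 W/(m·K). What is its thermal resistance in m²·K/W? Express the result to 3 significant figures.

R = L/k = 0.0611/0.118 = 0.5178 m²·K/W

0.518 m²·K/W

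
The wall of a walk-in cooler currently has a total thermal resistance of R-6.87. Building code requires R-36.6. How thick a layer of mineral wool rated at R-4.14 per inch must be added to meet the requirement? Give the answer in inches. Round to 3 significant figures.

7.18 in

ΔR = 36.6 − 6.87 = 29.73 ft²·°F·h/BTU
L = ΔR / (R/in) = 29.73/4.14 = 7.181 in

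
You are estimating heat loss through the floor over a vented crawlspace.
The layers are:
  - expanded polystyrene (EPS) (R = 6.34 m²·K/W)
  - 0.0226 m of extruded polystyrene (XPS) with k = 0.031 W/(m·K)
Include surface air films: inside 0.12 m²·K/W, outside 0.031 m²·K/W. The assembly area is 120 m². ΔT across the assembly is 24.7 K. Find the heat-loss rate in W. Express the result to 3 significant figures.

0.0226/0.031 = 0.729
R_total = 0.12 + 6.34 + 0.729 + 0.031 = 7.22 m²·K/W
Q = A·ΔT/R = 120 × 24.7 / 7.22 = 410.5 W

411 W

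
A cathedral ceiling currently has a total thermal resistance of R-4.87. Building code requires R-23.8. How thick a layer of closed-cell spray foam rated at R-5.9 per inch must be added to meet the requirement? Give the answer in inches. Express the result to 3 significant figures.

ΔR = 23.8 − 4.87 = 18.93 ft²·°F·h/BTU
L = ΔR / (R/in) = 18.93/5.9 = 3.208 in

3.21 in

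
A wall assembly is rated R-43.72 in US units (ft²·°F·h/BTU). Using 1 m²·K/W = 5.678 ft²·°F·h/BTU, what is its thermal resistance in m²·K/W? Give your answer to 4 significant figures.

R_SI = 43.72/5.678 = 7.6999

7.700 m²·K/W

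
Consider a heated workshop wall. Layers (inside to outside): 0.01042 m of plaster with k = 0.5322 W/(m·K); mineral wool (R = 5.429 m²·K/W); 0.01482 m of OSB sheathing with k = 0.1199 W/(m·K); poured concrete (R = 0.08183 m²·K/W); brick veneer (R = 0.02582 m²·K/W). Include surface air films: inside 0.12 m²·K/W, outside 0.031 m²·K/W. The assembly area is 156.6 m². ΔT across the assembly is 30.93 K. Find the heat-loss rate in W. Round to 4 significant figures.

830.7 W

0.01042/0.5322 = 0.019579
0.01482/0.1199 = 0.1236
R_total = 0.12 + 0.019579 + 5.429 + 0.1236 + 0.08183 + 0.02582 + 0.031 = 5.8308 m²·K/W
Q = A·ΔT/R = 156.6 × 30.93 / 5.8308 = 830.69 W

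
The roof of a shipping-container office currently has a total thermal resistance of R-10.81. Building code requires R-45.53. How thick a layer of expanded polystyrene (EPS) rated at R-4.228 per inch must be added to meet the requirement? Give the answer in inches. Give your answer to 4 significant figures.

8.212 in

ΔR = 45.53 − 10.81 = 34.72 ft²·°F·h/BTU
L = ΔR / (R/in) = 34.72/4.228 = 8.2119 in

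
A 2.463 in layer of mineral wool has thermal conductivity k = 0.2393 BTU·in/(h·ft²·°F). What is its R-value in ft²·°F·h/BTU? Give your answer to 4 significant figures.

10.29 ft²·°F·h/BTU

R = L/k = 2.463/0.2393 = 10.293 ft²·°F·h/BTU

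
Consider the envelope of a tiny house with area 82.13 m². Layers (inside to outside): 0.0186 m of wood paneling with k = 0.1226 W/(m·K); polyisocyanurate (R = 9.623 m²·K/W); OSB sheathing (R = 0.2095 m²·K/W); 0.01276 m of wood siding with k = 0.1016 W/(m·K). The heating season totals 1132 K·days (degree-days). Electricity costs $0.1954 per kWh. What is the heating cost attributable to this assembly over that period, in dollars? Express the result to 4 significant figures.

43.13 dollars

0.0186/0.1226 = 0.15171
0.01276/0.1016 = 0.12559
R_total = 0.15171 + 9.623 + 0.2095 + 0.12559 = 10.11 m²·K/W
E = A × HDD × 24 / R / 1000 = 82.13 × 1132 × 24 / 10.11 / 1000 = 220.71 kWh
Cost = 220.71 × 0.1954 = $43.126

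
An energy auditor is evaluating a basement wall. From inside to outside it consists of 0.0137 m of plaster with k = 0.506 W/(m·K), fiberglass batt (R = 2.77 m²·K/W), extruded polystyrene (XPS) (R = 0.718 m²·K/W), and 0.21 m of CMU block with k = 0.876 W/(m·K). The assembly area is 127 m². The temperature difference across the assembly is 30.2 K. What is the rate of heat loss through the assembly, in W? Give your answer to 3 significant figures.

1020 W

0.0137/0.506 = 0.02708
0.21/0.876 = 0.2397
R_total = 0.02708 + 2.77 + 0.718 + 0.2397 = 3.755 m²·K/W
Q = A·ΔT/R = 127 × 30.2 / 3.755 = 1021 W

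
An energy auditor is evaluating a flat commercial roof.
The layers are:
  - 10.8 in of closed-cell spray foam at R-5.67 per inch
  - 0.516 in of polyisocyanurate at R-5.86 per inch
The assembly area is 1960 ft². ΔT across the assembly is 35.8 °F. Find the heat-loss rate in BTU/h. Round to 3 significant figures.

10.8 × 5.67 = 61.24
0.516 × 5.86 = 3.024
R_total = 61.24 + 3.024 = 64.26 ft²·°F·h/BTU
Q = A·ΔT/R = 1960 × 35.8 / 64.26 = 1092 BTU/h

1090 BTU/h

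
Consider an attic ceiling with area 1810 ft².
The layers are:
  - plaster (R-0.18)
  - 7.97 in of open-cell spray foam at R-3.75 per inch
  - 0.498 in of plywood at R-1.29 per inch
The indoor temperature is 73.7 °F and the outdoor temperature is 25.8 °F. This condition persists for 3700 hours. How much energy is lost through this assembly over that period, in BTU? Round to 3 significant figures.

7.97 × 3.75 = 29.89
0.498 × 1.29 = 0.6424
R_total = 0.18 + 29.89 + 0.6424 = 30.71 ft²·°F·h/BTU
Q = 1810 × (73.7 − 25.8) / 30.71 = 2823 BTU/h
E = 2823 × 3700 = 10450000 BTU

10400000 BTU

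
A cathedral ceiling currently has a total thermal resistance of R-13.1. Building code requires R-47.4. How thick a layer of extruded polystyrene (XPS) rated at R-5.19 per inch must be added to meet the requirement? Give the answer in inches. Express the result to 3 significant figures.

6.61 in

ΔR = 47.4 − 13.1 = 34.3 ft²·°F·h/BTU
L = ΔR / (R/in) = 34.3/5.19 = 6.609 in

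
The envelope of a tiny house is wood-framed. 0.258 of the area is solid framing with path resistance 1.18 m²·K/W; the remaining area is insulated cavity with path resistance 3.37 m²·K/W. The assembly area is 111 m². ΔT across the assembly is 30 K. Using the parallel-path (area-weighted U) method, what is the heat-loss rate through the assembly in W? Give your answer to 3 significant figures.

U_eff = 0.742/3.37 + 0.258/1.18 = 0.2202 + 0.2186 = 0.4388
R_eff = 1/U_eff = 2.279 m²·K/W
Q = 111 × 30 / 2.279 = 1461 W

1460 W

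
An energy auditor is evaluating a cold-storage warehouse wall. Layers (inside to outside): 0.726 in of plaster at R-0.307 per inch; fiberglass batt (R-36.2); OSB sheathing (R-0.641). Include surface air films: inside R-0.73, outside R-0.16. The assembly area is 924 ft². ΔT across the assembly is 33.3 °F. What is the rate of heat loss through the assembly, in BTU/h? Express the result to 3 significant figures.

811 BTU/h

0.726 × 0.307 = 0.2229
R_total = 0.73 + 0.2229 + 36.2 + 0.641 + 0.16 = 37.95 ft²·°F·h/BTU
Q = A·ΔT/R = 924 × 33.3 / 37.95 = 810.7 BTU/h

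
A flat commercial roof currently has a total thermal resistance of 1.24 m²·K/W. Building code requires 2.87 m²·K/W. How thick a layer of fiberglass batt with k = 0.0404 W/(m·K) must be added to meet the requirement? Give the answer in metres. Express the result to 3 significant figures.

0.0659 m

ΔR = 2.87 − 1.24 = 1.63 m²·K/W
L = ΔR × k = 1.63 × 0.0404 = 0.06585 m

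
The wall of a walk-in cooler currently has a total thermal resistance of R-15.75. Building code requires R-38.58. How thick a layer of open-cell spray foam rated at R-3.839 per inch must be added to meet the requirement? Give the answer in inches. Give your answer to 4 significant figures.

ΔR = 38.58 − 15.75 = 22.83 ft²·°F·h/BTU
L = ΔR / (R/in) = 22.83/3.839 = 5.9469 in

5.947 in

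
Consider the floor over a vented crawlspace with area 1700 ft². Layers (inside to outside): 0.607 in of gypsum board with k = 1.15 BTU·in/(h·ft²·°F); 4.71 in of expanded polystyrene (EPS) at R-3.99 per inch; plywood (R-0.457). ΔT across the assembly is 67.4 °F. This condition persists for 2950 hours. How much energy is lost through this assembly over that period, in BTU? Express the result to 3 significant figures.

17100000 BTU

0.607/1.15 = 0.5278
4.71 × 3.99 = 18.79
R_total = 0.5278 + 18.79 + 0.457 = 19.78 ft²·°F·h/BTU
Q = 1700 × 67.4 / 19.78 = 5793 BTU/h
E = 5793 × 2950 = 17090000 BTU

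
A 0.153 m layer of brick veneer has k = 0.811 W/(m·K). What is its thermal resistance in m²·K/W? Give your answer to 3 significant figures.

R = L/k = 0.153/0.811 = 0.1887 m²·K/W

0.189 m²·K/W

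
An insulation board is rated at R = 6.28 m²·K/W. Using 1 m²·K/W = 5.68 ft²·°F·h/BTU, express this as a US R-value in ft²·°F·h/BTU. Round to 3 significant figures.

R_US = 6.28 × 5.68 = 35.67

35.7 ft²·°F·h/BTU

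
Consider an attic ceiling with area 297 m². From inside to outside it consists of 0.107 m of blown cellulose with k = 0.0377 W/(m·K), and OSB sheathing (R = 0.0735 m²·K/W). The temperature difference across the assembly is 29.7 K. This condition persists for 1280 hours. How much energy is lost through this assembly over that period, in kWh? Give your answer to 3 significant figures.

3880 kWh

0.107/0.0377 = 2.838
R_total = 2.838 + 0.0735 = 2.912 m²·K/W
Q = 297 × 29.7 / 2.912 = 3029 W
E = 3029 W × 1280 h / 1000 = 3878 kWh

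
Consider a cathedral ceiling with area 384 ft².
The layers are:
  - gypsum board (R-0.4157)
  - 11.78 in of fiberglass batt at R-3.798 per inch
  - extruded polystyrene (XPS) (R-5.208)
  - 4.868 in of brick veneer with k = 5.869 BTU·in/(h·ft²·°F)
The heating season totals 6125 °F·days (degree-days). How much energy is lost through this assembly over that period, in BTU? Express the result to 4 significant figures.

1103000 BTU

11.78 × 3.798 = 44.74
4.868/5.869 = 0.82944
R_total = 0.4157 + 44.74 + 5.208 + 0.82944 = 51.194 ft²·°F·h/BTU
E = A × HDD × 24 / R = 384 × 6125 × 24 / 51.194 = 1102600 BTU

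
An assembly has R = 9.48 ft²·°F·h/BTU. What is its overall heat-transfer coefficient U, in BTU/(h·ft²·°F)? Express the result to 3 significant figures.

0.105 BTU/(h·ft²·°F)

U = 1/R = 1/9.48 = 0.1055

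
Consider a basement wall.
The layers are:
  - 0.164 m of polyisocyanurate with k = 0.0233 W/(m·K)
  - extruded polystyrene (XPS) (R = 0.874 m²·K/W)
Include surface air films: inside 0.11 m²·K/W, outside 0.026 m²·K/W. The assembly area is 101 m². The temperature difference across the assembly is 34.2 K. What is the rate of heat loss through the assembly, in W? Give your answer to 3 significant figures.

429 W

0.164/0.0233 = 7.039
R_total = 0.11 + 7.039 + 0.874 + 0.026 = 8.049 m²·K/W
Q = A·ΔT/R = 101 × 34.2 / 8.049 = 429.2 W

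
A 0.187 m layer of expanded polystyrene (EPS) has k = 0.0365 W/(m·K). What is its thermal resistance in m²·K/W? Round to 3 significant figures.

5.12 m²·K/W

R = L/k = 0.187/0.0365 = 5.123 m²·K/W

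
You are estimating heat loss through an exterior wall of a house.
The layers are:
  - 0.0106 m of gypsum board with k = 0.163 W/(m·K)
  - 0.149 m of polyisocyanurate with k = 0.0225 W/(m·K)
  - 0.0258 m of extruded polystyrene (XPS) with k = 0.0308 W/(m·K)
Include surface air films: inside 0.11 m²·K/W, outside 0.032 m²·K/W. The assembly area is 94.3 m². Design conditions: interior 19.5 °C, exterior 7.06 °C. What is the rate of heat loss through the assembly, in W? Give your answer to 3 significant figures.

153 W

0.0106/0.163 = 0.06503
0.149/0.0225 = 6.622
0.0258/0.0308 = 0.8377
R_total = 0.11 + 0.06503 + 6.622 + 0.8377 + 0.032 = 7.667 m²·K/W
Q = A·ΔT/R = 94.3 × (19.5 − 7.06) / 7.667 = 153 W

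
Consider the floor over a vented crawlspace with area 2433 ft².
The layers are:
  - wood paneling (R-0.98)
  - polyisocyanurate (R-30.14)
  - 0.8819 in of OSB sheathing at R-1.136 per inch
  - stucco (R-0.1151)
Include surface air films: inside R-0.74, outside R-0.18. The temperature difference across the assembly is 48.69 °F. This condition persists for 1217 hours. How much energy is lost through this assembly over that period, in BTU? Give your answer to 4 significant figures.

4348000 BTU

0.8819 × 1.136 = 1.0018
R_total = 0.74 + 0.98 + 30.14 + 1.0018 + 0.1151 + 0.18 = 33.157 ft²·°F·h/BTU
Q = 2433 × 48.69 / 33.157 = 3572.8 BTU/h
E = 3572.8 × 1217 = 4348100 BTU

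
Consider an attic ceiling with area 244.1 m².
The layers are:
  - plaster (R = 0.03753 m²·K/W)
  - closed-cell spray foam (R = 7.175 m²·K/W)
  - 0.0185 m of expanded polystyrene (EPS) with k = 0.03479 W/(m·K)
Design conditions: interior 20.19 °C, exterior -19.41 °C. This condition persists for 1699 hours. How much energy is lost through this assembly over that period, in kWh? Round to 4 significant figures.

2121 kWh

0.0185/0.03479 = 0.53176
R_total = 0.03753 + 7.175 + 0.53176 = 7.7443 m²·K/W
Q = 244.1 × (20.19 − (-19.41)) / 7.7443 = 1248.2 W
E = 1248.2 W × 1699 h / 1000 = 2120.7 kWh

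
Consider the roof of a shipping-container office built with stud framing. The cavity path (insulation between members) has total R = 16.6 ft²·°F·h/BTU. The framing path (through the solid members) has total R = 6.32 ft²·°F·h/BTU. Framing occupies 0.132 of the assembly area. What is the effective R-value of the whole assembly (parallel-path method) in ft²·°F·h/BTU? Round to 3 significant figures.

13.7 ft²·°F·h/BTU

U_eff = 0.868/16.6 + 0.132/6.32 = 0.05229 + 0.02089 = 0.07318
R_eff = 1/U_eff = 13.67 ft²·°F·h/BTU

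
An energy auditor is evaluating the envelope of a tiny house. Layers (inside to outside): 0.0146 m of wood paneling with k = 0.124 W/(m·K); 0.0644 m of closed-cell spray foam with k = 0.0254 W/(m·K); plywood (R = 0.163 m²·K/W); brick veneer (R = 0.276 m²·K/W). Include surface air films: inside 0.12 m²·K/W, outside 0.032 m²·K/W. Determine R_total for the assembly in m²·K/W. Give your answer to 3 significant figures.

0.0146/0.124 = 0.1177
0.0644/0.0254 = 2.535
R_total = 0.12 + 0.1177 + 2.535 + 0.163 + 0.276 + 0.032 = 3.244 m²·K/W

3.24 m²·K/W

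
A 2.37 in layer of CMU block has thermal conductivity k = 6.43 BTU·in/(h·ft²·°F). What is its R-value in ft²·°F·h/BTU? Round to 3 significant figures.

0.369 ft²·°F·h/BTU

R = L/k = 2.37/6.43 = 0.3686 ft²·°F·h/BTU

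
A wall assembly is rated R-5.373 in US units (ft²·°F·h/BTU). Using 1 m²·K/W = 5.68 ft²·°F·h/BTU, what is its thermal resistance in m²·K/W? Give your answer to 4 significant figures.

0.9460 m²·K/W

R_SI = 5.373/5.68 = 0.94595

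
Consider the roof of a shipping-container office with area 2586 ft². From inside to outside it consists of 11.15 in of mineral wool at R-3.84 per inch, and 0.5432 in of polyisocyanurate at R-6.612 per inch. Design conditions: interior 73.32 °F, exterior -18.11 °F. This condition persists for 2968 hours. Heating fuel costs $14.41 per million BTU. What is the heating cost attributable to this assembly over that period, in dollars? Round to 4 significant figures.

11.15 × 3.84 = 42.816
0.5432 × 6.612 = 3.5916
R_total = 42.816 + 3.5916 = 46.408 ft²·°F·h/BTU
Q = 2586 × (73.32 − (-18.11)) / 46.408 = 5094.8 BTU/h
E = 5094.8 × 2968 = 15121000 BTU
Cost = 15121000/10⁶ × 14.41 = $217.9

217.9 dollars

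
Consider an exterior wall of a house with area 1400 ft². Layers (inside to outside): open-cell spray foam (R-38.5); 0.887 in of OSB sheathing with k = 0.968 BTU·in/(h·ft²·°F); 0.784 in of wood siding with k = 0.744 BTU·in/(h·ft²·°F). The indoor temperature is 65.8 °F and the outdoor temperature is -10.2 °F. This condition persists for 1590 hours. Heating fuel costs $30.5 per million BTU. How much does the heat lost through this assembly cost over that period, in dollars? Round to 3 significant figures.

127 dollars

0.887/0.968 = 0.9163
0.784/0.744 = 1.054
R_total = 38.5 + 0.9163 + 1.054 = 40.47 ft²·°F·h/BTU
Q = 1400 × (65.8 − (-10.2)) / 40.47 = 2629 BTU/h
E = 2629 × 1590 = 4180000 BTU
Cost = 4180000/10⁶ × 30.5 = $127.5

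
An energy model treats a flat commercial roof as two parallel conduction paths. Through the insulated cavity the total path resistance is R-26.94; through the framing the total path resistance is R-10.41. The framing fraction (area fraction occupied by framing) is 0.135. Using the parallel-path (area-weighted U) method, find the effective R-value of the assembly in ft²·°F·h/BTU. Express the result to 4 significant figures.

22.18 ft²·°F·h/BTU

U_eff = 0.865/26.94 + 0.135/10.41 = 0.032108 + 0.012968 = 0.045077
R_eff = 1/U_eff = 22.184 ft²·°F·h/BTU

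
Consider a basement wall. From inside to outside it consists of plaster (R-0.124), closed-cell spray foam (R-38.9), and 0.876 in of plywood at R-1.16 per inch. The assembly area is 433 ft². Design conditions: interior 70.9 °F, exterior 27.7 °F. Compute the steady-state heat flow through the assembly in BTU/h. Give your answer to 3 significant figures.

0.876 × 1.16 = 1.016
R_total = 0.124 + 38.9 + 1.016 = 40.04 ft²·°F·h/BTU
Q = A·ΔT/R = 433 × (70.9 − 27.7) / 40.04 = 467.2 BTU/h

467 BTU/h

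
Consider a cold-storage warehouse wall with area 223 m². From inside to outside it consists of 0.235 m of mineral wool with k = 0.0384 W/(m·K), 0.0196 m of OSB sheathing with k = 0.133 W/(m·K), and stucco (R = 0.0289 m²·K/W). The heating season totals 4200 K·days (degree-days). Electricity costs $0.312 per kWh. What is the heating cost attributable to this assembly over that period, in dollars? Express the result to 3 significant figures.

1110 dollars

0.235/0.0384 = 6.12
0.0196/0.133 = 0.1474
R_total = 6.12 + 0.1474 + 0.0289 = 6.296 m²·K/W
E = A × HDD × 24 / R / 1000 = 223 × 4200 × 24 / 6.296 / 1000 = 3570 kWh
Cost = 3570 × 0.312 = $1114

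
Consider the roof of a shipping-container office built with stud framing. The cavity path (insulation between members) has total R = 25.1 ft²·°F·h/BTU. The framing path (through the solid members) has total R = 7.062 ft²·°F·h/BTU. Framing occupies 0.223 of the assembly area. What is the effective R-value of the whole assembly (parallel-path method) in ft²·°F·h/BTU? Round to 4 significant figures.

U_eff = 0.777/25.1 + 0.223/7.062 = 0.030956 + 0.031577 = 0.062534
R_eff = 1/U_eff = 15.991 ft²·°F·h/BTU

15.99 ft²·°F·h/BTU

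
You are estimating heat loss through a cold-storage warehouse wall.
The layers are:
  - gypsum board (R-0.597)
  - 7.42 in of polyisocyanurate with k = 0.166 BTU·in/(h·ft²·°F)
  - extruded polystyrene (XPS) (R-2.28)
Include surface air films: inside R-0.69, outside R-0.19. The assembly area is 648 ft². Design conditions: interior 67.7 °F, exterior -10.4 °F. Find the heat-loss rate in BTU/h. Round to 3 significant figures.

7.42/0.166 = 44.7
R_total = 0.69 + 0.597 + 44.7 + 2.28 + 0.19 = 48.46 ft²·°F·h/BTU
Q = A·ΔT/R = 648 × (67.7 − (-10.4)) / 48.46 = 1044 BTU/h

1040 BTU/h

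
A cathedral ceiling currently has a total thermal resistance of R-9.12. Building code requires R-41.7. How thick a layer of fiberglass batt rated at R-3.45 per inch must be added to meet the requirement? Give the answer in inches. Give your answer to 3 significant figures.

9.44 in

ΔR = 41.7 − 9.12 = 32.58 ft²·°F·h/BTU
L = ΔR / (R/in) = 32.58/3.45 = 9.443 in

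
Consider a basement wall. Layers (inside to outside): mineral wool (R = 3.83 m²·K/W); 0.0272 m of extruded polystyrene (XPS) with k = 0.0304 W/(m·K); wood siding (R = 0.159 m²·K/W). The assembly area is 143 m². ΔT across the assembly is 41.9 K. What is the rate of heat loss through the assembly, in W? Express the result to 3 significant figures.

1230 W

0.0272/0.0304 = 0.8947
R_total = 3.83 + 0.8947 + 0.159 = 4.884 m²·K/W
Q = A·ΔT/R = 143 × 41.9 / 4.884 = 1227 W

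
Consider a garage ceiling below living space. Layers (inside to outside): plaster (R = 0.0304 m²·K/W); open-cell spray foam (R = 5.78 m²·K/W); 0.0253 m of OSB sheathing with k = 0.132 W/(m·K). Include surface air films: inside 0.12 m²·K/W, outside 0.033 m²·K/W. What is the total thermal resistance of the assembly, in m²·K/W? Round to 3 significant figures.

6.16 m²·K/W

0.0253/0.132 = 0.1917
R_total = 0.12 + 0.0304 + 5.78 + 0.1917 + 0.033 = 6.155 m²·K/W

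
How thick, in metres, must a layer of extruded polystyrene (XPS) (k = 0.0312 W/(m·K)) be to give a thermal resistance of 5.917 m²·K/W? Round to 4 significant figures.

0.1846 m

L = R·k = 5.917 × 0.0312 = 0.18461 m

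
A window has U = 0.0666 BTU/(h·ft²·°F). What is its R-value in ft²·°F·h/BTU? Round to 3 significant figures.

R = 1/U = 1/0.0666 = 15.02

15.0 ft²·°F·h/BTU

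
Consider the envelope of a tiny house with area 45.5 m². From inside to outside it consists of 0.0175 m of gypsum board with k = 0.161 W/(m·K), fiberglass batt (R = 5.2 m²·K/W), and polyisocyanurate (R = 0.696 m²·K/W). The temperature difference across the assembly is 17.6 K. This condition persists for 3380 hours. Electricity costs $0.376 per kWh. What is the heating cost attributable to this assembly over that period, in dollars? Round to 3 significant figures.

0.0175/0.161 = 0.1087
R_total = 0.1087 + 5.2 + 0.696 = 6.005 m²·K/W
Q = 45.5 × 17.6 / 6.005 = 133.4 W
E = 133.4 W × 3380 h / 1000 = 450.8 kWh
Cost = 450.8 × 0.376 = $169.5

169 dollars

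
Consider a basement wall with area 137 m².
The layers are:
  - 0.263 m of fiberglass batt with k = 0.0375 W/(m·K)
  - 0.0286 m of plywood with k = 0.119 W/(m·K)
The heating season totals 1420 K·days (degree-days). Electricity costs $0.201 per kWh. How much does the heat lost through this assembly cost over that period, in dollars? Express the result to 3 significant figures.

0.263/0.0375 = 7.013
0.0286/0.119 = 0.2403
R_total = 7.013 + 0.2403 = 7.254 m²·K/W
E = A × HDD × 24 / R / 1000 = 137 × 1420 × 24 / 7.254 / 1000 = 643.7 kWh
Cost = 643.7 × 0.201 = $129.4

129 dollars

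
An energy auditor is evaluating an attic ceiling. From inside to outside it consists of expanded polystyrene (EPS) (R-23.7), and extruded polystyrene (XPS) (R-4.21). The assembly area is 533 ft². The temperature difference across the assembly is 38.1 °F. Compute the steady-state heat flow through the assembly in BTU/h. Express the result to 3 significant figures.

728 BTU/h

R_total = 23.7 + 4.21 = 27.91 ft²·°F·h/BTU
Q = A·ΔT/R = 533 × 38.1 / 27.91 = 727.6 BTU/h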